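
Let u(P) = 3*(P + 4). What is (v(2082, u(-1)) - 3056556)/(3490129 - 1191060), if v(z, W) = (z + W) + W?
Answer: -3054456/2299069 ≈ -1.3286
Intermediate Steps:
u(P) = 12 + 3*P (u(P) = 3*(4 + P) = 12 + 3*P)
v(z, W) = z + 2*W (v(z, W) = (W + z) + W = z + 2*W)
(v(2082, u(-1)) - 3056556)/(3490129 - 1191060) = ((2082 + 2*(12 + 3*(-1))) - 3056556)/(3490129 - 1191060) = ((2082 + 2*(12 - 3)) - 3056556)/2299069 = ((2082 + 2*9) - 3056556)*(1/2299069) = ((2082 + 18) - 3056556)*(1/2299069) = (2100 - 3056556)*(1/2299069) = -3054456*1/2299069 = -3054456/2299069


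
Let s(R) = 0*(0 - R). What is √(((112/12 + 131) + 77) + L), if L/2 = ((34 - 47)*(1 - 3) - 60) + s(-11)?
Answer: 8*√21/3 ≈ 12.220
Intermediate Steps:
s(R) = 0 (s(R) = 0*(-R) = 0)
L = -68 (L = 2*(((34 - 47)*(1 - 3) - 60) + 0) = 2*((-13*(-2) - 60) + 0) = 2*((26 - 60) + 0) = 2*(-34 + 0) = 2*(-34) = -68)
√(((112/12 + 131) + 77) + L) = √(((112/12 + 131) + 77) - 68) = √(((112*(1/12) + 131) + 77) - 68) = √(((28/3 + 131) + 77) - 68) = √((421/3 + 77) - 68) = √(652/3 - 68) = √(448/3) = 8*√21/3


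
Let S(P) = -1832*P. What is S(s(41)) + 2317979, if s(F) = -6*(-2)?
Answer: 2295995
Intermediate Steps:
s(F) = 12
S(s(41)) + 2317979 = -1832*12 + 2317979 = -21984 + 2317979 = 2295995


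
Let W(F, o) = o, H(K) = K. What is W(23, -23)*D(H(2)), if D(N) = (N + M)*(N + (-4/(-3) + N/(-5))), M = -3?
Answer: 1012/15 ≈ 67.467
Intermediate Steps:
D(N) = (-3 + N)*(4/3 + 4*N/5) (D(N) = (N - 3)*(N + (-4/(-3) + N/(-5))) = (-3 + N)*(N + (-4*(-⅓) + N*(-⅕))) = (-3 + N)*(N + (4/3 - N/5)) = (-3 + N)*(4/3 + 4*N/5))
W(23, -23)*D(H(2)) = -23*(-4 - 16/15*2 + (⅘)*2²) = -23*(-4 - 32/15 + (⅘)*4) = -23*(-4 - 32/15 + 16/5) = -23*(-44/15) = 1012/15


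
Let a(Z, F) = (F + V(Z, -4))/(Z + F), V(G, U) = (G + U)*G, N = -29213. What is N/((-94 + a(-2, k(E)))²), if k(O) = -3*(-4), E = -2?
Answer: -730325/209764 ≈ -3.4817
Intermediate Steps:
V(G, U) = G*(G + U)
k(O) = 12
a(Z, F) = (F + Z*(-4 + Z))/(F + Z) (a(Z, F) = (F + Z*(Z - 4))/(Z + F) = (F + Z*(-4 + Z))/(F + Z))
N/((-94 + a(-2, k(E)))²) = -29213/(-94 + (12 - 2*(-4 - 2))/(12 - 2))² = -29213/(-94 + (12 - 2*(-6))/10)² = -29213/(-94 + (12 + 12)/10)² = -29213/(-94 + (⅒)*24)² = -29213/(-94 + 12/5)² = -29213/((-458/5)²) = -29213/209764/25 = -29213*25/209764 = -730325/209764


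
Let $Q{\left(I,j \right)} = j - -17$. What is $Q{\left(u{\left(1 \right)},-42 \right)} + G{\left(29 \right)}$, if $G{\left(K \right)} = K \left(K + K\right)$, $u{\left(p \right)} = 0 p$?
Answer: $1657$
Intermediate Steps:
$u{\left(p \right)} = 0$
$Q{\left(I,j \right)} = 17 + j$ ($Q{\left(I,j \right)} = j + 17 = 17 + j$)
$G{\left(K \right)} = 2 K^{2}$ ($G{\left(K \right)} = K 2 K = 2 K^{2}$)
$Q{\left(u{\left(1 \right)},-42 \right)} + G{\left(29 \right)} = \left(17 - 42\right) + 2 \cdot 29^{2} = -25 + 2 \cdot 841 = -25 + 1682 = 1657$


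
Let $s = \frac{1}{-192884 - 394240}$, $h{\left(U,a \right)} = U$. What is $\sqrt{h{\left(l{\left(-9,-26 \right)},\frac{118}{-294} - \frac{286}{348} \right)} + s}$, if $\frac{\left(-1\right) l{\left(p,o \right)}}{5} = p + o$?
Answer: $\frac{\sqrt{1675695913991}}{97854} \approx 13.229$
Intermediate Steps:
$l{\left(p,o \right)} = - 5 o - 5 p$ ($l{\left(p,o \right)} = - 5 \left(p + o\right) = - 5 \left(o + p\right) = - 5 o - 5 p$)
$s = - \frac{1}{587124}$ ($s = \frac{1}{-587124} = - \frac{1}{587124} \approx -1.7032 \cdot 10^{-6}$)
$\sqrt{h{\left(l{\left(-9,-26 \right)},\frac{118}{-294} - \frac{286}{348} \right)} + s} = \sqrt{\left(\left(-5\right) \left(-26\right) - -45\right) - \frac{1}{587124}} = \sqrt{\left(130 + 45\right) - \frac{1}{587124}} = \sqrt{175 - \frac{1}{587124}} = \sqrt{\frac{102746699}{587124}} = \frac{\sqrt{1675695913991}}{97854}$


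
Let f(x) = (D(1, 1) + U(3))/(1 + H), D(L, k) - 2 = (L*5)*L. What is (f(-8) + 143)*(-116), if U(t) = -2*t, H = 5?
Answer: -49822/3 ≈ -16607.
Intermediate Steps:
D(L, k) = 2 + 5*L**2 (D(L, k) = 2 + (L*5)*L = 2 + (5*L)*L = 2 + 5*L**2)
f(x) = 1/6 (f(x) = ((2 + 5*1**2) - 2*3)/(1 + 5) = ((2 + 5*1) - 6)/6 = ((2 + 5) - 6)*(1/6) = (7 - 6)*(1/6) = 1*(1/6) = 1/6)
(f(-8) + 143)*(-116) = (1/6 + 143)*(-116) = (859/6)*(-116) = -49822/3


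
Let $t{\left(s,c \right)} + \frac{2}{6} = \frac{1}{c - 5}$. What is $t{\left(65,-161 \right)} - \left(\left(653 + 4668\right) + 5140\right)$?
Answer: $- \frac{5209747}{498} \approx -10461.0$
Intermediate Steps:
$t{\left(s,c \right)} = - \frac{1}{3} + \frac{1}{-5 + c}$ ($t{\left(s,c \right)} = - \frac{1}{3} + \frac{1}{c - 5} = - \frac{1}{3} + \frac{1}{-5 + c}$)
$t{\left(65,-161 \right)} - \left(\left(653 + 4668\right) + 5140\right) = \frac{8 - -161}{3 \left(-5 - 161\right)} - \left(\left(653 + 4668\right) + 5140\right) = \frac{8 + 161}{3 \left(-166\right)} - \left(5321 + 5140\right) = \frac{1}{3} \left(- \frac{1}{166}\right) 169 - 10461 = - \frac{169}{498} - 10461 = - \frac{5209747}{498}$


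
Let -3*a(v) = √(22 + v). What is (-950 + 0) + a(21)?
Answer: -950 - √43/3 ≈ -952.19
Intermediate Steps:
a(v) = -√(22 + v)/3
(-950 + 0) + a(21) = (-950 + 0) - √(22 + 21)/3 = -950 - √43/3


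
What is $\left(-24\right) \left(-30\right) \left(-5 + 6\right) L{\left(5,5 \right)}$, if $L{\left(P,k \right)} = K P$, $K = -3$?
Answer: $-10800$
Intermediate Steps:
$L{\left(P,k \right)} = - 3 P$
$\left(-24\right) \left(-30\right) \left(-5 + 6\right) L{\left(5,5 \right)} = \left(-24\right) \left(-30\right) \left(-5 + 6\right) \left(\left(-3\right) 5\right) = 720 \cdot 1 \left(-15\right) = 720 \left(-15\right) = -10800$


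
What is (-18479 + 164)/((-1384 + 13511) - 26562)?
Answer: 3663/2887 ≈ 1.2688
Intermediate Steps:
(-18479 + 164)/((-1384 + 13511) - 26562) = -18315/(12127 - 26562) = -18315/(-14435) = -18315*(-1/14435) = 3663/2887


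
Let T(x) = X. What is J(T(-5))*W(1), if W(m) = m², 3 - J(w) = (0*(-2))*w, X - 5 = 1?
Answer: 3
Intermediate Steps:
X = 6 (X = 5 + 1 = 6)
T(x) = 6
J(w) = 3 (J(w) = 3 - 0*(-2)*w = 3 - 0*w = 3 - 1*0 = 3 + 0 = 3)
J(T(-5))*W(1) = 3*1² = 3*1 = 3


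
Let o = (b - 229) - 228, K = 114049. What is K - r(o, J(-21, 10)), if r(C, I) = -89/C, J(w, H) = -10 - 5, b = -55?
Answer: 58392999/512 ≈ 1.1405e+5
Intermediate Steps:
o = -512 (o = (-55 - 229) - 228 = -284 - 228 = -512)
J(w, H) = -15
K - r(o, J(-21, 10)) = 114049 - (-89)/(-512) = 114049 - (-89)*(-1)/512 = 114049 - 1*89/512 = 114049 - 89/512 = 58392999/512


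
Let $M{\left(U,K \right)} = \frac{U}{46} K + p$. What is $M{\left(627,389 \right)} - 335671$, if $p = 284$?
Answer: $- \frac{15183899}{46} \approx -3.3009 \cdot 10^{5}$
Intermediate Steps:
$M{\left(U,K \right)} = 284 + \frac{K U}{46}$ ($M{\left(U,K \right)} = \frac{U}{46} K + 284 = \frac{K U}{46} + 284 = 284 + \frac{K U}{46}$)
$M{\left(627,389 \right)} - 335671 = \left(284 + \frac{1}{46} \cdot 389 \cdot 627\right) - 335671 = \left(284 + \frac{243903}{46}\right) - 335671 = \frac{256967}{46} - 335671 = - \frac{15183899}{46}$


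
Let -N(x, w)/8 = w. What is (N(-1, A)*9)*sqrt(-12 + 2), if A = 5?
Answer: -360*I*sqrt(10) ≈ -1138.4*I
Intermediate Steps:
N(x, w) = -8*w
(N(-1, A)*9)*sqrt(-12 + 2) = (-8*5*9)*sqrt(-12 + 2) = (-40*9)*sqrt(-10) = -360*I*sqrt(10)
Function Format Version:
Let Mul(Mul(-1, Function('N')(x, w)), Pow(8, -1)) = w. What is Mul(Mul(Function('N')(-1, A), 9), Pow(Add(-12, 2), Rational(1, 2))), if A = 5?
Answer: Mul(-360, I, Pow(10, Rational(1, 2))) ≈ Mul(-1138.4, I)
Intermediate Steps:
Function('N')(x, w) = Mul(-8, w)
Mul(Mul(Function('N')(-1, A), 9), Pow(Add(-12, 2), Rational(1, 2))) = Mul(Mul(Mul(-8, 5), 9), Pow(Add(-12, 2), Rational(1, 2))) = Mul(Mul(-40, 9), Pow(-10, Rational(1, 2))) = Mul(-360, Mul(I, Pow(10, Rational(1, 2)))) = Mul(-360, I, Pow(10, Rational(1, 2)))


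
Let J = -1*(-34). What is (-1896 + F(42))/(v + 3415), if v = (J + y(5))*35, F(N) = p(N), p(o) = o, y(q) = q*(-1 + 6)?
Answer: -927/2740 ≈ -0.33832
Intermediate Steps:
y(q) = 5*q (y(q) = q*5 = 5*q)
J = 34
F(N) = N
v = 2065 (v = (34 + 5*5)*35 = (34 + 25)*35 = 59*35 = 2065)
(-1896 + F(42))/(v + 3415) = (-1896 + 42)/(2065 + 3415) = -1854/5480 = -1854*1/5480 = -927/2740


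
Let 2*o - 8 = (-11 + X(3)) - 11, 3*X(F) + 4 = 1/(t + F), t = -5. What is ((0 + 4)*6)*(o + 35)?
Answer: 654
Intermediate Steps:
X(F) = -4/3 + 1/(3*(-5 + F))
o = -31/4 (o = 4 + ((-11 + (21 - 4*3)/(3*(-5 + 3))) - 11)/2 = 4 + ((-11 + (⅓)*(21 - 12)/(-2)) - 11)/2 = 4 + ((-11 + (⅓)*(-½)*9) - 11)/2 = 4 + ((-11 - 3/2) - 11)/2 = 4 + (-25/2 - 11)/2 = 4 + (½)*(-47/2) = 4 - 47/4 = -31/4 ≈ -7.7500)
((0 + 4)*6)*(o + 35) = ((0 + 4)*6)*(-31/4 + 35) = (4*6)*(109/4) = 24*(109/4) = 654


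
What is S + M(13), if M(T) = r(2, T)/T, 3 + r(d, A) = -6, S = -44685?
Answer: -580914/13 ≈ -44686.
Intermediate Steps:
r(d, A) = -9 (r(d, A) = -3 - 6 = -9)
M(T) = -9/T
S + M(13) = -44685 - 9/13 = -580914/13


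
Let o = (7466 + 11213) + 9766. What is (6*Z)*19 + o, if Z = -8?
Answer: 27533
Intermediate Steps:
o = 28445 (o = 18679 + 9766 = 28445)
(6*Z)*19 + o = (6*(-8))*19 + 28445 = -48*19 + 28445 = -912 + 28445 = 27533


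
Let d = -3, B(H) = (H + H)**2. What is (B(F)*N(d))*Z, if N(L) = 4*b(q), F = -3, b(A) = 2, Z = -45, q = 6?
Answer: -12960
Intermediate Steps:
B(H) = 4*H**2 (B(H) = (2*H)**2 = 4*H**2)
N(L) = 8 (N(L) = 4*2 = 8)
(B(F)*N(d))*Z = ((4*(-3)**2)*8)*(-45) = ((4*9)*8)*(-45) = (36*8)*(-45) = 288*(-45) = -12960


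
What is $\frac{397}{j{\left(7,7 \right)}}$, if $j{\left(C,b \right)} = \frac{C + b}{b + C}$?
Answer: $397$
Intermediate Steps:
$j{\left(C,b \right)} = 1$ ($j{\left(C,b \right)} = \frac{C + b}{C + b} = 1$)
$\frac{397}{j{\left(7,7 \right)}} = \frac{397}{1} = 397 \cdot 1 = 397$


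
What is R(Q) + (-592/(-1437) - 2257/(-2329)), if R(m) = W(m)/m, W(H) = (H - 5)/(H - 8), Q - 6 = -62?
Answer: 16361370815/11994834432 ≈ 1.3640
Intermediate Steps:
Q = -56 (Q = 6 - 62 = -56)
W(H) = (-5 + H)/(-8 + H)
R(m) = (-5 + m)/(m*(-8 + m)) (R(m) = ((-5 + m)/(-8 + m))/m = (-5 + m)/(m*(-8 + m)))
R(Q) + (-592/(-1437) - 2257/(-2329)) = (-5 - 56)/((-56)*(-8 - 56)) + (-592/(-1437) - 2257/(-2329)) = -1/56*(-61)/(-64) + (-592*(-1/1437) - 2257*(-1/2329)) = -1/56*(-1/64)*(-61) + (592/1437 + 2257/2329) = -61/3584 + 4622077/3346773 = 16361370815/11994834432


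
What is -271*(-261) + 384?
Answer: 71115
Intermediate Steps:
-271*(-261) + 384 = 70731 + 384 = 71115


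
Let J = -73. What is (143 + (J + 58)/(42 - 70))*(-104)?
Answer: -104494/7 ≈ -14928.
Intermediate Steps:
(143 + (J + 58)/(42 - 70))*(-104) = (143 + (-73 + 58)/(42 - 70))*(-104) = (143 - 15/(-28))*(-104) = (143 - 15*(-1/28))*(-104) = (143 + 15/28)*(-104) = (4019/28)*(-104) = -104494/7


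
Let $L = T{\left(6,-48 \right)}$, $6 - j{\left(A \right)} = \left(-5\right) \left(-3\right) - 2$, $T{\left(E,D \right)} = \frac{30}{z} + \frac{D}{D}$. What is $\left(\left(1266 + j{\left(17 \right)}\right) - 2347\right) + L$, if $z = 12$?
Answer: $- \frac{2169}{2} \approx -1084.5$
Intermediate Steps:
$T{\left(E,D \right)} = \frac{7}{2}$ ($T{\left(E,D \right)} = \frac{30}{12} + \frac{D}{D} = 30 \cdot \frac{1}{12} + 1 = \frac{5}{2} + 1 = \frac{7}{2}$)
$j{\left(A \right)} = -7$ ($j{\left(A \right)} = 6 - \left(\left(-5\right) \left(-3\right) - 2\right) = 6 - \left(15 - 2\right) = 6 - 13 = -7$)
$L = \frac{7}{2} \approx 3.5$
$\left(\left(1266 + j{\left(17 \right)}\right) - 2347\right) + L = \left(\left(1266 - 7\right) - 2347\right) + \frac{7}{2} = \left(1259 - 2347\right) + \frac{7}{2} = -1088 + \frac{7}{2} = - \frac{2169}{2}$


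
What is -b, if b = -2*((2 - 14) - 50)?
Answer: -124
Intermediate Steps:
b = 124 (b = -2*(-12 - 50) = -2*(-62) = 124)
-b = -1*124 = -124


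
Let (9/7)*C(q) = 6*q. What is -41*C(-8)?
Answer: 4592/3 ≈ 1530.7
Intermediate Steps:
C(q) = 14*q/3 (C(q) = 7*(6*q)/9 = 14*q/3)
-41*C(-8) = -574*(-8)/3 = -41*(-112/3) = 4592/3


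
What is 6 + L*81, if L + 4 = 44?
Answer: 3246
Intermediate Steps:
L = 40 (L = -4 + 44 = 40)
6 + L*81 = 6 + 40*81 = 6 + 3240 = 3246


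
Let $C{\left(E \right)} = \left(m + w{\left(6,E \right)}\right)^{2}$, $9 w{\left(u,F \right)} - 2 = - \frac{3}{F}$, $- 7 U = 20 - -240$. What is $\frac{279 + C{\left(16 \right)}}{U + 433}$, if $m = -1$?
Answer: $\frac{40589983}{57459456} \approx 0.70641$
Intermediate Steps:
$U = - \frac{260}{7}$ ($U = - \frac{20 - -240}{7} = - \frac{20 + 240}{7} = \left(- \frac{1}{7}\right) 260 = - \frac{260}{7} \approx -37.143$)
$w{\left(u,F \right)} = \frac{2}{9} - \frac{1}{3 F}$ ($w{\left(u,F \right)} = \frac{2}{9} + \frac{\left(-3\right) \frac{1}{F}}{9} = \frac{2}{9} - \frac{1}{3 F}$)
$C{\left(E \right)} = \left(-1 + \frac{-3 + 2 E}{9 E}\right)^{2}$
$\frac{279 + C{\left(16 \right)}}{U + 433} = \frac{279 + \frac{\left(3 + 7 \cdot 16\right)^{2}}{81 \cdot 256}}{- \frac{260}{7} + 433} = \frac{279 + \frac{1}{81} \cdot \frac{1}{256} \left(3 + 112\right)^{2}}{\frac{2771}{7}} = \left(279 + \frac{1}{81} \cdot \frac{1}{256} \cdot 115^{2}\right) \frac{7}{2771} = \left(279 + \frac{1}{81} \cdot \frac{1}{256} \cdot 13225\right) \frac{7}{2771} = \left(279 + \frac{13225}{20736}\right) \frac{7}{2771} = \frac{5798569}{20736} \cdot \frac{7}{2771} = \frac{40589983}{57459456}$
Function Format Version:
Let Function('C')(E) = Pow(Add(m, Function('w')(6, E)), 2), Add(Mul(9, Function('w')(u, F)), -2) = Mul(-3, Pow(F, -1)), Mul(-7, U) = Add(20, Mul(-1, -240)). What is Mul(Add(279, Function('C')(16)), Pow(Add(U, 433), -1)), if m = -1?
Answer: Rational(40589983, 57459456) ≈ 0.70641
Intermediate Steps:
U = Rational(-260, 7) (U = Mul(Rational(-1, 7), Add(20, Mul(-1, -240))) = Mul(Rational(-1, 7), Add(20, 240)) = Mul(Rational(-1, 7), 260) = Rational(-260, 7) ≈ -37.143)
Function('w')(u, F) = Add(Rational(2, 9), Mul(Rational(-1, 3), Pow(F, -1))) (Function('w')(u, F) = Add(Rational(2, 9), Mul(Rational(1, 9), Mul(-3, Pow(F, -1)))) = Add(Rational(2, 9), Mul(Rational(-1, 3), Pow(F, -1))))
Function('C')(E) = Pow(Add(-1, Mul(Rational(1, 9), Pow(E, -1), Add(-3, Mul(2, E)))), 2)
Mul(Add(279, Function('C')(16)), Pow(Add(U, 433), -1)) = Mul(Add(279, Mul(Rational(1, 81), Pow(16, -2), Pow(Add(3, Mul(7, 16)), 2))), Pow(Add(Rational(-260, 7), 433), -1)) = Mul(Add(279, Mul(Rational(1, 81), Rational(1, 256), Pow(Add(3, 112), 2))), Pow(Rational(2771, 7), -1)) = Mul(Add(279, Mul(Rational(1, 81), Rational(1, 256), Pow(115, 2))), Rational(7, 2771)) = Mul(Add(279, Mul(Rational(1, 81), Rational(1, 256), 13225)), Rational(7, 2771)) = Mul(Add(279, Rational(13225, 20736)), Rational(7, 2771)) = Mul(Rational(5798569, 20736), Rational(7, 2771)) = Rational(40589983, 57459456)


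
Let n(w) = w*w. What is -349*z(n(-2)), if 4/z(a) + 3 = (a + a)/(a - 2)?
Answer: -1396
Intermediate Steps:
n(w) = w**2
z(a) = 4/(-3 + 2*a/(-2 + a)) (z(a) = 4/(-3 + (a + a)/(a - 2)) = 4/(-3 + (2*a)/(-2 + a)) = 4/(-3 + 2*a/(-2 + a)))
-349*z(n(-2)) = -1396*(2 - 1*(-2)**2)/(-6 + (-2)**2) = -1396*(2 - 1*4)/(-6 + 4) = -1396*(2 - 4)/(-2) = -1396*(-1)*(-2)/2 = -349*4 = -1396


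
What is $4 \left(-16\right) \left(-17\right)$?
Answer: $1088$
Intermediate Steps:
$4 \left(-16\right) \left(-17\right) = \left(-64\right) \left(-17\right) = 1088$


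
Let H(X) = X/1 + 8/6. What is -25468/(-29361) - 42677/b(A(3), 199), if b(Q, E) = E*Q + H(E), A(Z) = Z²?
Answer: -3606972359/175402614 ≈ -20.564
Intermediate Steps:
H(X) = 4/3 + X (H(X) = X*1 + 8*(⅙) = X + 4/3 = 4/3 + X)
b(Q, E) = 4/3 + E + E*Q (b(Q, E) = E*Q + (4/3 + E) = 4/3 + E + E*Q)
-25468/(-29361) - 42677/b(A(3), 199) = -25468/(-29361) - 42677/(4/3 + 199 + 199*3²) = -25468*(-1/29361) - 42677/(4/3 + 199 + 199*9) = 25468/29361 - 42677/(4/3 + 199 + 1791) = 25468/29361 - 42677/5974/3 = 25468/29361 - 42677*3/5974 = 25468/29361 - 128031/5974 = -3606972359/175402614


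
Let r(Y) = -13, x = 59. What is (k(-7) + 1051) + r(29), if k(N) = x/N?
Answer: 7207/7 ≈ 1029.6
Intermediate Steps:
k(N) = 59/N
(k(-7) + 1051) + r(29) = (59/(-7) + 1051) - 13 = (59*(-⅐) + 1051) - 13 = (-59/7 + 1051) - 13 = 7298/7 - 13 = 7207/7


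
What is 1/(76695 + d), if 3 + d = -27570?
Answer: 1/49122 ≈ 2.0357e-5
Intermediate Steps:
d = -27573 (d = -3 - 27570 = -27573)
1/(76695 + d) = 1/(76695 - 27573) = 1/49122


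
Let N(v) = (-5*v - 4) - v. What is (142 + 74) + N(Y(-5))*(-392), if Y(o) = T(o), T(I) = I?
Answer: -9976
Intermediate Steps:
Y(o) = o
N(v) = -4 - 6*v (N(v) = (-4 - 5*v) - v = -4 - 6*v)
(142 + 74) + N(Y(-5))*(-392) = (142 + 74) + (-4 - 6*(-5))*(-392) = 216 + (-4 + 30)*(-392) = 216 + 26*(-392) = 216 - 10192 = -9976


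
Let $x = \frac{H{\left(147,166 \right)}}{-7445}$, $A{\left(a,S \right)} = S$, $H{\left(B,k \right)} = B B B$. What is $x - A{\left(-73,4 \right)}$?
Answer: $- \frac{3206303}{7445} \approx -430.67$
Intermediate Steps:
$H{\left(B,k \right)} = B^{3}$ ($H{\left(B,k \right)} = B^{2} B = B^{3}$)
$x = - \frac{3176523}{7445}$ ($x = \frac{147^{3}}{-7445} = 3176523 \left(- \frac{1}{7445}\right) = - \frac{3176523}{7445} \approx -426.67$)
$x - A{\left(-73,4 \right)} = - \frac{3176523}{7445} - 4 = - \frac{3206303}{7445}$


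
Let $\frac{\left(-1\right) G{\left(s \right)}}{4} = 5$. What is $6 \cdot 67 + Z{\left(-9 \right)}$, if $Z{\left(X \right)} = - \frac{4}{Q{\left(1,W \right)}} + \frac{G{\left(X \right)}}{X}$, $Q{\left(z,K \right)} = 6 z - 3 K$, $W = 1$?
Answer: $\frac{3626}{9} \approx 402.89$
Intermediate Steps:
$G{\left(s \right)} = -20$ ($G{\left(s \right)} = \left(-4\right) 5 = -20$)
$Q{\left(z,K \right)} = - 3 K + 6 z$
$Z{\left(X \right)} = - \frac{4}{3} - \frac{20}{X}$ ($Z{\left(X \right)} = - \frac{4}{\left(-3\right) 1 + 6 \cdot 1} - \frac{20}{X} = - \frac{4}{-3 + 6} - \frac{20}{X} = - \frac{4}{3} - \frac{20}{X}$)
$6 \cdot 67 + Z{\left(-9 \right)} = 6 \cdot 67 - \left(\frac{4}{3} + \frac{20}{-9}\right) = 402 - - \frac{8}{9} = 402 + \left(- \frac{4}{3} + \frac{20}{9}\right) = 402 + \frac{8}{9} = \frac{3626}{9}$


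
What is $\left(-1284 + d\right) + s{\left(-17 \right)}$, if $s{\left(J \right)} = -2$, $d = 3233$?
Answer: $1947$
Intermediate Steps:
$\left(-1284 + d\right) + s{\left(-17 \right)} = \left(-1284 + 3233\right) - 2 = 1949 - 2 = 1947$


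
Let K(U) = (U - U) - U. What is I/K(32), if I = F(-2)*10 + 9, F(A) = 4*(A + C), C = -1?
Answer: 111/32 ≈ 3.4688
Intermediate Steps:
K(U) = -U (K(U) = 0 - U = -U)
F(A) = -4 + 4*A (F(A) = 4*(A - 1) = 4*(-1 + A) = -4 + 4*A)
I = -111 (I = (-4 + 4*(-2))*10 + 9 = (-4 - 8)*10 + 9 = -12*10 + 9 = -120 + 9 = -111)
I/K(32) = -111/((-1*32)) = -111/(-32) = -111*(-1/32) = 111/32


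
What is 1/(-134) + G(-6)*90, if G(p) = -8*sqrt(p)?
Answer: -1/134 - 720*I*sqrt(6) ≈ -0.0074627 - 1763.6*I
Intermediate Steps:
1/(-134) + G(-6)*90 = 1/(-134) - 8*I*sqrt(6)*90 = -1/134 - 8*I*sqrt(6)*90 = -1/134 - 720*I*sqrt(6)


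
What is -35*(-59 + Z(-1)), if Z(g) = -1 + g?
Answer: 2135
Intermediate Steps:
-35*(-59 + Z(-1)) = -35*(-59 + (-1 - 1)) = -35*(-59 - 2) = -35*(-61) = 2135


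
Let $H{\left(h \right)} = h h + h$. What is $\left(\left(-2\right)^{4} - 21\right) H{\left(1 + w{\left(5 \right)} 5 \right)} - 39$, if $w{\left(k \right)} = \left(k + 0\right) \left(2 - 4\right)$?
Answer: $-11799$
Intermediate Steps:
$w{\left(k \right)} = - 2 k$ ($w{\left(k \right)} = k \left(-2\right) = - 2 k$)
$H{\left(h \right)} = h + h^{2}$ ($H{\left(h \right)} = h^{2} + h = h + h^{2}$)
$\left(\left(-2\right)^{4} - 21\right) H{\left(1 + w{\left(5 \right)} 5 \right)} - 39 = \left(\left(-2\right)^{4} - 21\right) \left(1 + \left(-2\right) 5 \cdot 5\right) \left(1 + \left(1 + \left(-2\right) 5 \cdot 5\right)\right) - 39 = \left(16 - 21\right) \left(1 - 50\right) \left(1 + \left(1 - 50\right)\right) - 39 = - 5 \left(1 - 50\right) \left(1 + \left(1 - 50\right)\right) - 39 = - 5 \left(- 49 \left(1 - 49\right)\right) - 39 = - 5 \left(\left(-49\right) \left(-48\right)\right) - 39 = \left(-5\right) 2352 - 39 = -11760 - 39 = -11799$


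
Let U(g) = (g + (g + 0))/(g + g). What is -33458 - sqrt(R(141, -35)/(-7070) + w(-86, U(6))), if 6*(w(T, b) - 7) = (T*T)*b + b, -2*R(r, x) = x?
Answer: -33458 - 5*sqrt(18212421)/606 ≈ -33493.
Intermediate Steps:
R(r, x) = -x/2
U(g) = 1 (U(g) = (g + g)/((2*g)) = (2*g)*(1/(2*g)) = 1)
w(T, b) = 7 + b/6 + b*T**2/6 (w(T, b) = 7 + ((T*T)*b + b)/6 = 7 + (T**2*b + b)/6 = 7 + (b*T**2 + b)/6 = 7 + (b + b*T**2)/6 = 7 + (b/6 + b*T**2/6) = 7 + b/6 + b*T**2/6)
-33458 - sqrt(R(141, -35)/(-7070) + w(-86, U(6))) = -33458 - sqrt(-1/2*(-35)/(-7070) + (7 + (1/6)*1 + (1/6)*1*(-86)**2)) = -33458 - sqrt((35/2)*(-1/7070) + (7 + 1/6 + (1/6)*1*7396)) = -33458 - sqrt(-1/404 + (7 + 1/6 + 3698/3)) = -33458 - sqrt(-1/404 + 7439/6) = -33458 - sqrt(1502675/1212) = -33458 - 5*sqrt(18212421)/606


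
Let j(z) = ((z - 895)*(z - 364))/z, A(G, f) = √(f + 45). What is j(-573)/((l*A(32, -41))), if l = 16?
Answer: -343879/4584 ≈ -75.017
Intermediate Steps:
A(G, f) = √(45 + f)
j(z) = (-895 + z)*(-364 + z)/z (j(z) = ((-895 + z)*(-364 + z))/z = (-895 + z)*(-364 + z)/z)
j(-573)/((l*A(32, -41))) = (-1259 - 573 + 325780/(-573))/((16*√(45 - 41))) = (-1259 - 573 + 325780*(-1/573))/((16*√4)) = (-1259 - 573 - 325780/573)/((16*2)) = -1375516/573/32 = -1375516/573*1/32 = -343879/4584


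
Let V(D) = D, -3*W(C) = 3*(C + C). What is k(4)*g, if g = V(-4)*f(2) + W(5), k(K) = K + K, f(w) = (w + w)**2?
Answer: -592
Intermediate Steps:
f(w) = 4*w**2 (f(w) = (2*w)**2 = 4*w**2)
W(C) = -2*C (W(C) = -(C + C) = -2*C)
k(K) = 2*K
g = -74 (g = -16*2**2 - 2*5 = -16*4 - 10 = -4*16 - 10 = -64 - 10 = -74)
k(4)*g = (2*4)*(-74) = 8*(-74) = -592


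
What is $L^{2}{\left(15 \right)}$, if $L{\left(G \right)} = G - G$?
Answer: $0$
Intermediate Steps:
$L{\left(G \right)} = 0$
$L^{2}{\left(15 \right)} = 0^{2} = 0$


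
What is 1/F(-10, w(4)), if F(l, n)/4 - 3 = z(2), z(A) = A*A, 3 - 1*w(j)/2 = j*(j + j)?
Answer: 1/28 ≈ 0.035714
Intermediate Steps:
w(j) = 6 - 4*j² (w(j) = 6 - 2*j*(j + j) = 6 - 2*j*2*j = 6 - 4*j²)
z(A) = A²
F(l, n) = 28 (F(l, n) = 12 + 4*2² = 12 + 4*4 = 12 + 16 = 28)
1/F(-10, w(4)) = 1/28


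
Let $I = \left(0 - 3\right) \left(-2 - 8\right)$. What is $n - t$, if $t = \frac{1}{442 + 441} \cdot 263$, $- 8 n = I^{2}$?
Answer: $- \frac{199201}{1766} \approx -112.8$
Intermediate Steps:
$I = 30$ ($I = \left(-3\right) \left(-10\right) = 30$)
$n = - \frac{225}{2}$ ($n = - \frac{30^{2}}{8} = \left(- \frac{1}{8}\right) 900 = - \frac{225}{2} \approx -112.5$)
$t = \frac{263}{883}$ ($t = \frac{1}{883} \cdot 263 = \frac{263}{883} \approx 0.29785$)
$n - t = - \frac{225}{2} - \frac{263}{883} = - \frac{199201}{1766}$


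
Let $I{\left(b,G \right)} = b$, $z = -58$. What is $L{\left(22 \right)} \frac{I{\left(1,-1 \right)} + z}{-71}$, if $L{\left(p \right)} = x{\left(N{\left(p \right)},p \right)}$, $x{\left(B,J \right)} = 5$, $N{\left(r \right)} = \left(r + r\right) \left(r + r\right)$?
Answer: $\frac{285}{71} \approx 4.0141$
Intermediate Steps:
$N{\left(r \right)} = 4 r^{2}$ ($N{\left(r \right)} = 2 r 2 r = 4 r^{2}$)
$L{\left(p \right)} = 5$
$L{\left(22 \right)} \frac{I{\left(1,-1 \right)} + z}{-71} = 5 \frac{1 - 58}{-71} = 5 \left(\left(-57\right) \left(- \frac{1}{71}\right)\right) = 5 \cdot \frac{57}{71} = \frac{285}{71}$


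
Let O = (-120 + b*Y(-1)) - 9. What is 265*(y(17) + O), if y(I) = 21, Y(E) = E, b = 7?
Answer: -30475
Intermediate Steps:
O = -136 (O = (-120 + 7*(-1)) - 9 = (-120 - 7) - 9 = -127 - 9 = -136)
265*(y(17) + O) = 265*(21 - 136) = 265*(-115) = -30475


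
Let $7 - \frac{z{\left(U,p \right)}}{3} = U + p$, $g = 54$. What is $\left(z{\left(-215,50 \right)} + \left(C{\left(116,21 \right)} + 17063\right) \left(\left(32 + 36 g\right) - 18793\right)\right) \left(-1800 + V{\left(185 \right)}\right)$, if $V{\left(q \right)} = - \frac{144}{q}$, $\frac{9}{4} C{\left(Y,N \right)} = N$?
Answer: $\frac{95647279358568}{185} \approx 5.1701 \cdot 10^{11}$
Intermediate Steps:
$C{\left(Y,N \right)} = \frac{4 N}{9}$
$z{\left(U,p \right)} = 21 - 3 U - 3 p$ ($z{\left(U,p \right)} = 21 - 3 \left(U + p\right) = 21 - \left(3 U + 3 p\right) = 21 - 3 U - 3 p$)
$\left(z{\left(-215,50 \right)} + \left(C{\left(116,21 \right)} + 17063\right) \left(\left(32 + 36 g\right) - 18793\right)\right) \left(-1800 + V{\left(185 \right)}\right) = \left(\left(21 - -645 - 150\right) + \left(\frac{4}{9} \cdot 21 + 17063\right) \left(\left(32 + 36 \cdot 54\right) - 18793\right)\right) \left(-1800 - \frac{144}{185}\right) = \left(\left(21 + 645 - 150\right) + \left(\frac{28}{3} + 17063\right) \left(\left(32 + 1944\right) - 18793\right)\right) \left(-1800 - \frac{144}{185}\right) = \left(516 + \frac{51217 \left(1976 - 18793\right)}{3}\right) \left(-1800 - \frac{144}{185}\right) = \left(516 + \frac{51217}{3} \left(-16817\right)\right) \left(- \frac{333144}{185}\right) = \left(516 - \frac{861316289}{3}\right) \left(- \frac{333144}{185}\right) = \left(- \frac{861314741}{3}\right) \left(- \frac{333144}{185}\right) = \frac{95647279358568}{185}$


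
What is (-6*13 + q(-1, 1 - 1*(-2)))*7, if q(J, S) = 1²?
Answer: -539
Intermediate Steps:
q(J, S) = 1
(-6*13 + q(-1, 1 - 1*(-2)))*7 = (-6*13 + 1)*7 = (-78 + 1)*7 = -77*7 = -539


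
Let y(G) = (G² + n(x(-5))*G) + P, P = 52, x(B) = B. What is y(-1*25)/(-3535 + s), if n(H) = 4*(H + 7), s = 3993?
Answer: 477/458 ≈ 1.0415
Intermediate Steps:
n(H) = 28 + 4*H (n(H) = 4*(7 + H) = 28 + 4*H)
y(G) = 52 + G² + 8*G (y(G) = (G² + (28 + 4*(-5))*G) + 52 = (G² + (28 - 20)*G) + 52 = (G² + 8*G) + 52 = 52 + G² + 8*G)
y(-1*25)/(-3535 + s) = (52 + (-1*25)² + 8*(-1*25))/(-3535 + 3993) = (52 + (-25)² + 8*(-25))/458 = (52 + 625 - 200)*(1/458) = 477*(1/458) = 477/458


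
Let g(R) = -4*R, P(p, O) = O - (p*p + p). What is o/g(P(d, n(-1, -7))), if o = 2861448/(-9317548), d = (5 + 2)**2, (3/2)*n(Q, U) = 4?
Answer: -1073043/34204718708 ≈ -3.1371e-5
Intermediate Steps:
n(Q, U) = 8/3 (n(Q, U) = (2/3)*4 = 8/3)
d = 49 (d = 7**2 = 49)
P(p, O) = O - p - p**2 (P(p, O) = O - (p**2 + p) = O - (p + p**2) = O + (-p - p**2) = O - p - p**2)
o = -715362/2329387 (o = 2861448*(-1/9317548) = -715362/2329387 ≈ -0.30710)
o/g(P(d, n(-1, -7))) = -715362*(-1/(4*(8/3 - 1*49 - 1*49**2)))/2329387 = -715362*(-1/(4*(8/3 - 49 - 1*2401)))/2329387 = -715362*(-1/(4*(8/3 - 49 - 2401)))/2329387 = -715362/(2329387*((-4*(-7342/3)))) = -715362/(2329387*29368/3) = -715362/2329387*3/29368 = -1073043/34204718708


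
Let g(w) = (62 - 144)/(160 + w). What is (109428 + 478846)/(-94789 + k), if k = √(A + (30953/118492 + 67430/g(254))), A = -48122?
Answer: -270900921583107992/43652342171400443 - 3529644*I*√254743134633784137/43652342171400443 ≈ -6.2059 - 0.040811*I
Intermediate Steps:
g(w) = -82/(160 + w)
k = 3*I*√254743134633784137/2429086 (k = √(-48122 + (30953/118492 + 67430/((-82/(160 + 254))))) = √(-48122 + (30953*(1/118492) + 67430/((-82/414)))) = √(-48122 + (30953/118492 + 67430/((-82*1/414)))) = √(-48122 + (30953/118492 + 67430/(-41/207))) = √(-48122 + (30953/118492 + 67430*(-207/41))) = √(-48122 + (30953/118492 - 13958010/41)) = √(-48122 - 1653911251847/4858172) = √(-1887696204831/4858172) = 3*I*√254743134633784137/2429086 ≈ 623.35*I)
(109428 + 478846)/(-94789 + k) = (109428 + 478846)/(-94789 + 3*I*√254743134633784137/2429086) = 588274/(-94789 + 3*I*√254743134633784137/2429086)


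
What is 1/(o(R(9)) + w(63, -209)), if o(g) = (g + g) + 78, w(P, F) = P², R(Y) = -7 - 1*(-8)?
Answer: 1/4049 ≈ 0.00024697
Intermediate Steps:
R(Y) = 1 (R(Y) = -7 + 8 = 1)
o(g) = 78 + 2*g (o(g) = 2*g + 78 = 78 + 2*g)
1/(o(R(9)) + w(63, -209)) = 1/((78 + 2*1) + 63²) = 1/((78 + 2) + 3969) = 1/(80 + 3969) = 1/4049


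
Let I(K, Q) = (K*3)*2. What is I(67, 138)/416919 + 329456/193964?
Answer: 11452869966/6738939743 ≈ 1.6995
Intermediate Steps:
I(K, Q) = 6*K (I(K, Q) = (3*K)*2 = 6*K)
I(67, 138)/416919 + 329456/193964 = (6*67)/416919 + 329456/193964 = 402*(1/416919) + 329456*(1/193964) = 134/138973 + 82364/48491 = 11452869966/6738939743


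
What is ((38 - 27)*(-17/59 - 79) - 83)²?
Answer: 3175886025/3481 ≈ 9.1235e+5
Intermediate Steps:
((38 - 27)*(-17/59 - 79) - 83)² = (11*(-17*1/59 - 79) - 83)² = (11*(-17/59 - 79) - 83)² = (11*(-4678/59) - 83)² = (-51458/59 - 83)² = (-56355/59)² = 3175886025/3481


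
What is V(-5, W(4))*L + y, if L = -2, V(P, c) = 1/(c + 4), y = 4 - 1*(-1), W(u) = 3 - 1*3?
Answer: 9/2 ≈ 4.5000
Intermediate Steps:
W(u) = 0 (W(u) = 3 - 3 = 0)
y = 5 (y = 4 + 1 = 5)
V(P, c) = 1/(4 + c)
V(-5, W(4))*L + y = -2/(4 + 0) + 5 = -2/4 + 5 = (¼)*(-2) + 5 = -½ + 5 = 9/2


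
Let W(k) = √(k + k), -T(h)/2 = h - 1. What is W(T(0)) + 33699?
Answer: 33701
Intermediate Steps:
T(h) = 2 - 2*h (T(h) = -2*(h - 1) = -2*(-1 + h) = 2 - 2*h)
W(k) = √2*√k (W(k) = √(2*k) = √2*√k)
W(T(0)) + 33699 = √2*√(2 - 2*0) + 33699 = √2*√(2 + 0) + 33699 = √2*√2 + 33699 = 2 + 33699 = 33701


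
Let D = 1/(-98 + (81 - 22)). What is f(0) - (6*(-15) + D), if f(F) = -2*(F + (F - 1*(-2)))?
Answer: 3355/39 ≈ 86.026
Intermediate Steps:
f(F) = -4 - 4*F (f(F) = -2*(F + (F + 2)) = -2*(F + (2 + F)) = -2*(2 + 2*F) = -4 - 4*F)
D = -1/39 (D = 1/(-98 + 59) = 1/(-39) = -1/39 ≈ -0.025641)
f(0) - (6*(-15) + D) = (-4 - 4*0) - (6*(-15) - 1/39) = (-4 + 0) - (-90 - 1/39) = -4 - 1*(-3511/39) = -4 + 3511/39 = 3355/39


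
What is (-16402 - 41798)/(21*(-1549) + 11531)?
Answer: 29100/10499 ≈ 2.7717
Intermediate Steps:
(-16402 - 41798)/(21*(-1549) + 11531) = -58200/(-32529 + 11531) = -58200/(-20998) = -58200*(-1/20998) = 29100/10499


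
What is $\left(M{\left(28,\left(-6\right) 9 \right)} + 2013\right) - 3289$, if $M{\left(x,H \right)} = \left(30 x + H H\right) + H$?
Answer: $2426$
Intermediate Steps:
$M{\left(x,H \right)} = H + H^{2} + 30 x$ ($M{\left(x,H \right)} = \left(30 x + H^{2}\right) + H = \left(H^{2} + 30 x\right) + H = H + H^{2} + 30 x$)
$\left(M{\left(28,\left(-6\right) 9 \right)} + 2013\right) - 3289 = \left(\left(\left(-6\right) 9 + \left(\left(-6\right) 9\right)^{2} + 30 \cdot 28\right) + 2013\right) - 3289 = \left(\left(-54 + \left(-54\right)^{2} + 840\right) + 2013\right) - 3289 = \left(\left(-54 + 2916 + 840\right) + 2013\right) - 3289 = \left(3702 + 2013\right) - 3289 = 5715 - 3289 = 2426$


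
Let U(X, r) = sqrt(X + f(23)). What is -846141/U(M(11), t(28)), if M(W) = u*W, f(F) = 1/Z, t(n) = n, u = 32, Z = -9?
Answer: -2538423*sqrt(3167)/3167 ≈ -45107.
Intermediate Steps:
f(F) = -1/9 (f(F) = 1/(-9) = -1/9)
M(W) = 32*W
U(X, r) = sqrt(-1/9 + X) (U(X, r) = sqrt(X - 1/9) = sqrt(-1/9 + X))
-846141/U(M(11), t(28)) = -846141*3/sqrt(-1 + 9*(32*11)) = -846141*3/sqrt(-1 + 9*352) = -846141*3/sqrt(-1 + 3168) = -846141*3*sqrt(3167)/3167 = -2538423*sqrt(3167)/3167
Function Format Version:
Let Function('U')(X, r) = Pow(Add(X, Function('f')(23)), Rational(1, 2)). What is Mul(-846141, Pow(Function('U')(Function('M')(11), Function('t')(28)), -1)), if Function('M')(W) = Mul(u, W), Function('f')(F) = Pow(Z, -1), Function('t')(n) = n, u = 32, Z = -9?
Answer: Mul(Rational(-2538423, 3167), Pow(3167, Rational(1, 2))) ≈ -45107.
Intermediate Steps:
Function('f')(F) = Rational(-1, 9) (Function('f')(F) = Pow(-9, -1) = Rational(-1, 9))
Function('M')(W) = Mul(32, W)
Function('U')(X, r) = Pow(Add(Rational(-1, 9), X), Rational(1, 2)) (Function('U')(X, r) = Pow(Add(X, Rational(-1, 9)), Rational(1, 2)) = Pow(Add(Rational(-1, 9), X), Rational(1, 2)))
Mul(-846141, Pow(Function('U')(Function('M')(11), Function('t')(28)), -1)) = Mul(-846141, Pow(Mul(Rational(1, 3), Pow(Add(-1, Mul(9, Mul(32, 11))), Rational(1, 2))), -1)) = Mul(-846141, Pow(Mul(Rational(1, 3), Pow(Add(-1, Mul(9, 352)), Rational(1, 2))), -1)) = Mul(-846141, Pow(Mul(Rational(1, 3), Pow(Add(-1, 3168), Rational(1, 2))), -1)) = Mul(-846141, Pow(Mul(Rational(1, 3), Pow(3167, Rational(1, 2))), -1)) = Mul(-846141, Mul(Rational(3, 3167), Pow(3167, Rational(1, 2)))) = Mul(Rational(-2538423, 3167), Pow(3167, Rational(1, 2)))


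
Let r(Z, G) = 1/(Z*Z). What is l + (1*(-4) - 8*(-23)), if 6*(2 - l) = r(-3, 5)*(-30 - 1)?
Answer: 9859/54 ≈ 182.57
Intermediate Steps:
r(Z, G) = Z**(-2) (r(Z, G) = 1/(Z**2) = Z**(-2))
l = 139/54 (l = 2 - (-30 - 1)/(6*(-3)**2) = 2 - (-31)/54 = 2 - 1/6*(-31/9) = 2 + 31/54 = 139/54 ≈ 2.5741)
l + (1*(-4) - 8*(-23)) = 139/54 + (1*(-4) - 8*(-23)) = 139/54 + (-4 + 184) = 139/54 + 180 = 9859/54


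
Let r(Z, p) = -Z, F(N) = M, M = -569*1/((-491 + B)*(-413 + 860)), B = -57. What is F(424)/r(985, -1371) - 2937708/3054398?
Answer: -354408400393871/368485109870340 ≈ -0.96180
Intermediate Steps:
M = 569/244956 (M = -569*1/((-491 - 57)*(-413 + 860)) = -569/(447*(-548)) = -569/(-244956) = -569*(-1/244956) = 569/244956 ≈ 0.0023229)
F(N) = 569/244956
F(424)/r(985, -1371) - 2937708/3054398 = 569/(244956*((-1*985))) - 2937708/3054398 = (569/244956)/(-985) - 2937708*1/3054398 = (569/244956)*(-1/985) - 1468854/1527199 = -569/241281660 - 1468854/1527199 = -354408400393871/368485109870340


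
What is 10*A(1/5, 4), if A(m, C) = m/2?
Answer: 1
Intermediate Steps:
A(m, C) = m/2 (A(m, C) = m*(1/2) = m/2)
10*A(1/5, 4) = 10*((1/2)/5) = 10*((1/2)*(1/5)) = 10*(1/10) = 1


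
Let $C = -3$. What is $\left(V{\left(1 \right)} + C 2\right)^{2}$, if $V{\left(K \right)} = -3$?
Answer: $81$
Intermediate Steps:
$\left(V{\left(1 \right)} + C 2\right)^{2} = \left(-3 - 6\right)^{2} = \left(-9\right)^{2} = 81$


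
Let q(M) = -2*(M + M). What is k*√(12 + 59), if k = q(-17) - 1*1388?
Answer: -1320*√71 ≈ -11123.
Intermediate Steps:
q(M) = -4*M
k = -1320 (k = -4*(-17) - 1*1388 = 68 - 1388 = -1320)
k*√(12 + 59) = -1320*√(12 + 59) = -1320*√71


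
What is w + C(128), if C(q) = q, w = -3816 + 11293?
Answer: 7605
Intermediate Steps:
w = 7477
w + C(128) = 7477 + 128 = 7605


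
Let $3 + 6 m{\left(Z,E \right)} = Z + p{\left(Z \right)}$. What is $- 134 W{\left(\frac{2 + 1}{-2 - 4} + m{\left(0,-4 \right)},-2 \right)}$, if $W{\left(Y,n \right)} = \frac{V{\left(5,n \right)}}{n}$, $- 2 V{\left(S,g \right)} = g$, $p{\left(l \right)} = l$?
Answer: $67$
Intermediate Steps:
$V{\left(S,g \right)} = - \frac{g}{2}$
$m{\left(Z,E \right)} = - \frac{1}{2} + \frac{Z}{3}$ ($m{\left(Z,E \right)} = - \frac{1}{2} + \frac{Z + Z}{6} = - \frac{1}{2} + \frac{2 Z}{6} = - \frac{1}{2} + \frac{Z}{3}$)
$W{\left(Y,n \right)} = - \frac{1}{2}$ ($W{\left(Y,n \right)} = \frac{\left(- \frac{1}{2}\right) n}{n} = - \frac{1}{2}$)
$- 134 W{\left(\frac{2 + 1}{-2 - 4} + m{\left(0,-4 \right)},-2 \right)} = \left(-134\right) \left(- \frac{1}{2}\right) = 67$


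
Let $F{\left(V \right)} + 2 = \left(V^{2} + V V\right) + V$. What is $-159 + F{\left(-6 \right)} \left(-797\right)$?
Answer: $-51167$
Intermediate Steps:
$F{\left(V \right)} = -2 + V + 2 V^{2}$ ($F{\left(V \right)} = -2 + \left(\left(V^{2} + V V\right) + V\right) = -2 + \left(\left(V^{2} + V^{2}\right) + V\right) = -2 + \left(2 V^{2} + V\right) = -2 + \left(V + 2 V^{2}\right) = -2 + V + 2 V^{2}$)
$-159 + F{\left(-6 \right)} \left(-797\right) = -159 + \left(-2 - 6 + 2 \left(-6\right)^{2}\right) \left(-797\right) = -159 + \left(-2 - 6 + 2 \cdot 36\right) \left(-797\right) = -159 + \left(-2 - 6 + 72\right) \left(-797\right) = -159 + 64 \left(-797\right) = -159 - 51008 = -51167$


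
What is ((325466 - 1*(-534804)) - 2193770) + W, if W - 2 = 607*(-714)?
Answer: -1766896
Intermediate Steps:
W = -433396 (W = 2 + 607*(-714) = 2 - 433398 = -433396)
((325466 - 1*(-534804)) - 2193770) + W = ((325466 - 1*(-534804)) - 2193770) - 433396 = ((325466 + 534804) - 2193770) - 433396 = (860270 - 2193770) - 433396 = -1333500 - 433396 = -1766896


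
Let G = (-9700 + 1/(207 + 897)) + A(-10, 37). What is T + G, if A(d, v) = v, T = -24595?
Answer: -37820831/1104 ≈ -34258.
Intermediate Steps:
G = -10667951/1104 (G = (-9700 + 1/(207 + 897)) + 37 = (-9700 + 1/1104) + 37 = -10708799/1104 + 37 = -10667951/1104 ≈ -9663.0)
T + G = -24595 - 10667951/1104 = -37820831/1104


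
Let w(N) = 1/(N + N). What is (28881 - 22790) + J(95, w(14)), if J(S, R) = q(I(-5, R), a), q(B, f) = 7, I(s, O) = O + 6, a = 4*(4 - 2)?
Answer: 6098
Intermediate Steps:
a = 8 (a = 4*2 = 8)
w(N) = 1/(2*N)
I(s, O) = 6 + O
J(S, R) = 7
(28881 - 22790) + J(95, w(14)) = (28881 - 22790) + 7 = 6091 + 7 = 6098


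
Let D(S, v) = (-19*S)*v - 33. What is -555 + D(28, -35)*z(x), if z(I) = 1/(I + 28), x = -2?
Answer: 4157/26 ≈ 159.88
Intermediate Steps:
z(I) = 1/(28 + I)
D(S, v) = -33 - 19*S*v (D(S, v) = -19*S*v - 33 = -33 - 19*S*v)
-555 + D(28, -35)*z(x) = -555 + (-33 - 19*28*(-35))/(28 - 2) = -555 + (-33 + 18620)/26 = -555 + 18587*(1/26) = -555 + 18587/26 = 4157/26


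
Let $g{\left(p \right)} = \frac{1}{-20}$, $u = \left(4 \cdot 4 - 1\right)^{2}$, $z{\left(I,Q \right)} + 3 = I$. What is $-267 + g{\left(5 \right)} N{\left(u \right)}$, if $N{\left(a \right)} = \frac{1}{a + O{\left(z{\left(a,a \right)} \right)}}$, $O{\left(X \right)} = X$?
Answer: $- \frac{2386981}{8940} \approx -267.0$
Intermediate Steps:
$z{\left(I,Q \right)} = -3 + I$
$u = 225$ ($u = \left(16 - 1\right)^{2} = 15^{2} = 225$)
$g{\left(p \right)} = - \frac{1}{20}$
$N{\left(a \right)} = \frac{1}{-3 + 2 a}$ ($N{\left(a \right)} = \frac{1}{a + \left(-3 + a\right)} = \frac{1}{-3 + 2 a}$)
$-267 + g{\left(5 \right)} N{\left(u \right)} = -267 - \frac{1}{20 \left(-3 + 2 \cdot 225\right)} = -267 - \frac{1}{20 \left(-3 + 450\right)} = -267 - \frac{1}{20 \cdot 447} = -267 - \frac{1}{8940} = - \frac{2386981}{8940}$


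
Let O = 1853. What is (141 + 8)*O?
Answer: 276097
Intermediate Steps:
(141 + 8)*O = (141 + 8)*1853 = 149*1853 = 276097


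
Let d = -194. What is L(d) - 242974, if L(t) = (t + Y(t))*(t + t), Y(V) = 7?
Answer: -170418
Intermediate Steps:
L(t) = 2*t*(7 + t) (L(t) = (t + 7)*(t + t) = (7 + t)*(2*t) = 2*t*(7 + t))
L(d) - 242974 = 2*(-194)*(7 - 194) - 242974 = 2*(-194)*(-187) - 242974 = 72556 - 242974 = -170418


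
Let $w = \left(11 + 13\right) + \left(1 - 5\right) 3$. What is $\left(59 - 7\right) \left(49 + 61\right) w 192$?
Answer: $13178880$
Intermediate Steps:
$w = 12$ ($w = 24 - 12 = 12$)
$\left(59 - 7\right) \left(49 + 61\right) w 192 = \left(59 - 7\right) \left(49 + 61\right) 12 \cdot 192 = \left(59 - 7\right) 110 \cdot 12 \cdot 192 = 52 \cdot 110 \cdot 12 \cdot 192 = 5720 \cdot 12 \cdot 192 = 68640 \cdot 192 = 13178880$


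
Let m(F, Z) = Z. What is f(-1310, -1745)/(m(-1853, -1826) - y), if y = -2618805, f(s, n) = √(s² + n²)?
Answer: 5*√190445/2616979 ≈ 0.00083379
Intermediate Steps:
f(s, n) = √(n² + s²)
f(-1310, -1745)/(m(-1853, -1826) - y) = √((-1745)² + (-1310)²)/(-1826 - 1*(-2618805)) = √(3045025 + 1716100)/(-1826 + 2618805) = √4761125/2616979 = (5*√190445)*(1/2616979) = 5*√190445/2616979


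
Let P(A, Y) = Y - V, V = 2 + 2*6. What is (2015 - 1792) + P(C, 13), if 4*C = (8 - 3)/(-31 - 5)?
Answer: 222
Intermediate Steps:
V = 14 (V = 2 + 12 = 14)
C = -5/144 (C = ((8 - 3)/(-31 - 5))/4 = (5/(-36))/4 = (5*(-1/36))/4 = (¼)*(-5/36) = -5/144 ≈ -0.034722)
P(A, Y) = -14 + Y (P(A, Y) = Y - 1*14 = Y - 14 = -14 + Y)
(2015 - 1792) + P(C, 13) = (2015 - 1792) + (-14 + 13) = 223 - 1 = 222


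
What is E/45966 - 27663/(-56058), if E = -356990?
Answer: -3123431327/429460338 ≈ -7.2729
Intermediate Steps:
E/45966 - 27663/(-56058) = -356990/45966 - 27663/(-56058) = -356990*1/45966 - 27663*(-1/56058) = -178495/22983 + 9221/18686 = -3123431327/429460338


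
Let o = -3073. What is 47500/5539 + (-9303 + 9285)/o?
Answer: 146067202/17021347 ≈ 8.5814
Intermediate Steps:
47500/5539 + (-9303 + 9285)/o = 47500/5539 + (-9303 + 9285)/(-3073) = 47500*(1/5539) - 18*(-1/3073) = 47500/5539 + 18/3073 = 146067202/17021347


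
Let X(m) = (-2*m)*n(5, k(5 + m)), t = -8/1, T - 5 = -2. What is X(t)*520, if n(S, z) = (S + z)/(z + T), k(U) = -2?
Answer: 24960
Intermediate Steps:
T = 3 (T = 5 - 2 = 3)
n(S, z) = (S + z)/(3 + z) (n(S, z) = (S + z)/(z + 3) = (S + z)/(3 + z))
t = -8 (t = -8*1 = -8)
X(m) = -6*m (X(m) = (-2*m)*((5 - 2)/(3 - 2)) = (-2*m)*(3/1) = (-2*m)*(1*3) = -2*m*3 = -6*m)
X(t)*520 = -6*(-8)*520 = 48*520 = 24960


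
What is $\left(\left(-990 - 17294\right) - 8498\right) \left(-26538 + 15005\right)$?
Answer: $308876806$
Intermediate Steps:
$\left(\left(-990 - 17294\right) - 8498\right) \left(-26538 + 15005\right) = \left(-18284 - 8498\right) \left(-11533\right) = \left(-26782\right) \left(-11533\right) = 308876806$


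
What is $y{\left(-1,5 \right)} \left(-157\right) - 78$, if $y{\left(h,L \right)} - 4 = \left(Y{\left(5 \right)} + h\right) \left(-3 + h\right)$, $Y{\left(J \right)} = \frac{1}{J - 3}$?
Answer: $-1020$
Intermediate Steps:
$Y{\left(J \right)} = \frac{1}{-3 + J}$
$y{\left(h,L \right)} = 4 + \left(\frac{1}{2} + h\right) \left(-3 + h\right)$ ($y{\left(h,L \right)} = 4 + \left(\frac{1}{-3 + 5} + h\right) \left(-3 + h\right) = 4 + \left(\frac{1}{2} + h\right) \left(-3 + h\right)$)
$y{\left(-1,5 \right)} \left(-157\right) - 78 = \left(\frac{5}{2} + \left(-1\right)^{2} - - \frac{5}{2}\right) \left(-157\right) - 78 = \left(\frac{5}{2} + 1 + \frac{5}{2}\right) \left(-157\right) - 78 = 6 \left(-157\right) - 78 = -942 - 78 = -1020$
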